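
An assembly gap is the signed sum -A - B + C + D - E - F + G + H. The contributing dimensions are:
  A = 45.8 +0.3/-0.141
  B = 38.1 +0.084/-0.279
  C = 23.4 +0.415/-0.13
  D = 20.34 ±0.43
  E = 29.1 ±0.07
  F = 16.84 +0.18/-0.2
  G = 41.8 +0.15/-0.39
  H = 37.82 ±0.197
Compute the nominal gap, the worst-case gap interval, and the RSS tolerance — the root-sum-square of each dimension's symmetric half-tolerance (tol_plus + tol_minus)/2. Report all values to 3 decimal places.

nominal=-6.480 wc=[-8.261,-4.598] rss=0.702

Stack each dimension's contribution:
  -A: nom -45.800 → Σnom=-45.800; wc +0.141/-0.300 → slack +0.141/-0.300; half-tol=0.220, Σhalf²=0.048620
  -B: nom -38.100 → Σnom=-83.900; wc +0.279/-0.084 → slack +0.420/-0.384; half-tol=0.182, Σhalf²=0.081562
  +C: nom +23.400 → Σnom=-60.500; wc +0.415/-0.130 → slack +0.835/-0.514; half-tol=0.272, Σhalf²=0.155819
  +D: nom +20.340 → Σnom=-40.160; wc +0.430/-0.430 → slack +1.265/-0.944; half-tol=0.430, Σhalf²=0.340719
  -E: nom -29.100 → Σnom=-69.260; wc +0.070/-0.070 → slack +1.335/-1.014; half-tol=0.070, Σhalf²=0.345619
  -F: nom -16.840 → Σnom=-86.100; wc +0.200/-0.180 → slack +1.535/-1.194; half-tol=0.190, Σhalf²=0.381719
  +G: nom +41.800 → Σnom=-44.300; wc +0.150/-0.390 → slack +1.685/-1.584; half-tol=0.270, Σhalf²=0.454619
  +H: nom +37.820 → Σnom=-6.480; wc +0.197/-0.197 → slack +1.882/-1.781; half-tol=0.197, Σhalf²=0.493428
Nominal = -6.480. Worst-case = [-6.480 - 1.781, -6.480 + 1.882] = [-8.261, -4.598]. RSS = √0.493428 = 0.702.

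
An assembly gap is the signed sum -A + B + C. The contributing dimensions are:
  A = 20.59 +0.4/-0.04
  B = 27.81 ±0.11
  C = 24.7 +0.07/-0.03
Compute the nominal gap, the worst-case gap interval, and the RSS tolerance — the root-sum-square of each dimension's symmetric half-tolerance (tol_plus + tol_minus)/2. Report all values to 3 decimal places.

nominal=31.920 wc=[31.380,32.140] rss=0.251

Stack each dimension's contribution:
  -A: nom -20.590 → Σnom=-20.590; wc +0.040/-0.400 → slack +0.040/-0.400; half-tol=0.220, Σhalf²=0.048400
  +B: nom +27.810 → Σnom=7.220; wc +0.110/-0.110 → slack +0.150/-0.510; half-tol=0.110, Σhalf²=0.060500
  +C: nom +24.700 → Σnom=31.920; wc +0.070/-0.030 → slack +0.220/-0.540; half-tol=0.050, Σhalf²=0.063000
Nominal = 31.920. Worst-case = [31.920 - 0.540, 31.920 + 0.220] = [31.380, 32.140]. RSS = √0.063000 = 0.251.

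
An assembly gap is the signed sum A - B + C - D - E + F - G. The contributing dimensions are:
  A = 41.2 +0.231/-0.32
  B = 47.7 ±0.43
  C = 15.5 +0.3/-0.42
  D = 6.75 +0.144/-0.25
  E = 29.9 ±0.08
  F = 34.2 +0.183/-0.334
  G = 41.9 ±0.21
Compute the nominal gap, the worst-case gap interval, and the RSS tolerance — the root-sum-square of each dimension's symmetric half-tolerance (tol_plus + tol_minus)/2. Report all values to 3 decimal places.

nominal=-35.350 wc=[-37.288,-33.666] rss=0.739

Stack each dimension's contribution:
  +A: nom +41.200 → Σnom=41.200; wc +0.231/-0.320 → slack +0.231/-0.320; half-tol=0.276, Σhalf²=0.075900
  -B: nom -47.700 → Σnom=-6.500; wc +0.430/-0.430 → slack +0.661/-0.750; half-tol=0.430, Σhalf²=0.260800
  +C: nom +15.500 → Σnom=9.000; wc +0.300/-0.420 → slack +0.961/-1.170; half-tol=0.360, Σhalf²=0.390400
  -D: nom -6.750 → Σnom=2.250; wc +0.250/-0.144 → slack +1.211/-1.314; half-tol=0.197, Σhalf²=0.429209
  -E: nom -29.900 → Σnom=-27.650; wc +0.080/-0.080 → slack +1.291/-1.394; half-tol=0.080, Σhalf²=0.435609
  +F: nom +34.200 → Σnom=6.550; wc +0.183/-0.334 → slack +1.474/-1.728; half-tol=0.259, Σhalf²=0.502432
  -G: nom -41.900 → Σnom=-35.350; wc +0.210/-0.210 → slack +1.684/-1.938; half-tol=0.210, Σhalf²=0.546532
Nominal = -35.350. Worst-case = [-35.350 - 1.938, -35.350 + 1.684] = [-37.288, -33.666]. RSS = √0.546532 = 0.739.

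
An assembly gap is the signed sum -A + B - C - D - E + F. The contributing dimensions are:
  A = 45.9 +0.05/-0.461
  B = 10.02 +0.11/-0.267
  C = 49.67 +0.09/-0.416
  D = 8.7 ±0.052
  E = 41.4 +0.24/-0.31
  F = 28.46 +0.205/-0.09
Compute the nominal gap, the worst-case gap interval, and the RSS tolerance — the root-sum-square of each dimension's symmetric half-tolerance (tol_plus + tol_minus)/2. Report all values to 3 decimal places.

Stack each dimension's contribution:
  -A: nom -45.900 → Σnom=-45.900; wc +0.461/-0.050 → slack +0.461/-0.050; half-tol=0.256, Σhalf²=0.065280
  +B: nom +10.020 → Σnom=-35.880; wc +0.110/-0.267 → slack +0.571/-0.317; half-tol=0.189, Σhalf²=0.100812
  -C: nom -49.670 → Σnom=-85.550; wc +0.416/-0.090 → slack +0.987/-0.407; half-tol=0.253, Σhalf²=0.164822
  -D: nom -8.700 → Σnom=-94.250; wc +0.052/-0.052 → slack +1.039/-0.459; half-tol=0.052, Σhalf²=0.167526
  -E: nom -41.400 → Σnom=-135.650; wc +0.310/-0.240 → slack +1.349/-0.699; half-tol=0.275, Σhalf²=0.243151
  +F: nom +28.460 → Σnom=-107.190; wc +0.205/-0.090 → slack +1.554/-0.789; half-tol=0.147, Σhalf²=0.264907
Nominal = -107.190. Worst-case = [-107.190 - 0.789, -107.190 + 1.554] = [-107.979, -105.636]. RSS = √0.264907 = 0.515.

nominal=-107.190 wc=[-107.979,-105.636] rss=0.515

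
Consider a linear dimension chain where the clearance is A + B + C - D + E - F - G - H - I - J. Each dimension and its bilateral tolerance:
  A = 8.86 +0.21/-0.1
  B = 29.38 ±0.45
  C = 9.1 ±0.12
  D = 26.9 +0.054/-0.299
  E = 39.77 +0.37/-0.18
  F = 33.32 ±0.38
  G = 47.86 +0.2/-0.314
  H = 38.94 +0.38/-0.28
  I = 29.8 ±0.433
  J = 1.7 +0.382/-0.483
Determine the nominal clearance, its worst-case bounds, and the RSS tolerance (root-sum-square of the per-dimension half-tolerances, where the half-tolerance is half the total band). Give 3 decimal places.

Stack each dimension's contribution:
  +A: nom +8.860 → Σnom=8.860; wc +0.210/-0.100 → slack +0.210/-0.100; half-tol=0.155, Σhalf²=0.024025
  +B: nom +29.380 → Σnom=38.240; wc +0.450/-0.450 → slack +0.660/-0.550; half-tol=0.450, Σhalf²=0.226525
  +C: nom +9.100 → Σnom=47.340; wc +0.120/-0.120 → slack +0.780/-0.670; half-tol=0.120, Σhalf²=0.240925
  -D: nom -26.900 → Σnom=20.440; wc +0.299/-0.054 → slack +1.079/-0.724; half-tol=0.176, Σhalf²=0.272077
  +E: nom +39.770 → Σnom=60.210; wc +0.370/-0.180 → slack +1.449/-0.904; half-tol=0.275, Σhalf²=0.347702
  -F: nom -33.320 → Σnom=26.890; wc +0.380/-0.380 → slack +1.829/-1.284; half-tol=0.380, Σhalf²=0.492102
  -G: nom -47.860 → Σnom=-20.970; wc +0.314/-0.200 → slack +2.143/-1.484; half-tol=0.257, Σhalf²=0.558151
  -H: nom -38.940 → Σnom=-59.910; wc +0.280/-0.380 → slack +2.423/-1.864; half-tol=0.330, Σhalf²=0.667051
  -I: nom -29.800 → Σnom=-89.710; wc +0.433/-0.433 → slack +2.856/-2.297; half-tol=0.433, Σhalf²=0.854540
  -J: nom -1.700 → Σnom=-91.410; wc +0.483/-0.382 → slack +3.339/-2.679; half-tol=0.432, Σhalf²=1.041597
Nominal = -91.410. Worst-case = [-91.410 - 2.679, -91.410 + 3.339] = [-94.089, -88.071]. RSS = √1.041597 = 1.021.

nominal=-91.410 wc=[-94.089,-88.071] rss=1.021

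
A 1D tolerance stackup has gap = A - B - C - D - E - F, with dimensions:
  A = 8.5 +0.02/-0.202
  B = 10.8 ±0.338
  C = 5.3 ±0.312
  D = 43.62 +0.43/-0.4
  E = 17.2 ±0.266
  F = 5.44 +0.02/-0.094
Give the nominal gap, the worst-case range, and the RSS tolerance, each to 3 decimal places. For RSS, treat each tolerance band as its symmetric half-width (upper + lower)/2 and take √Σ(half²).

nominal=-73.860 wc=[-75.428,-72.430] rss=0.686

Stack each dimension's contribution:
  +A: nom +8.500 → Σnom=8.500; wc +0.020/-0.202 → slack +0.020/-0.202; half-tol=0.111, Σhalf²=0.012321
  -B: nom -10.800 → Σnom=-2.300; wc +0.338/-0.338 → slack +0.358/-0.540; half-tol=0.338, Σhalf²=0.126565
  -C: nom -5.300 → Σnom=-7.600; wc +0.312/-0.312 → slack +0.670/-0.852; half-tol=0.312, Σhalf²=0.223909
  -D: nom -43.620 → Σnom=-51.220; wc +0.400/-0.430 → slack +1.070/-1.282; half-tol=0.415, Σhalf²=0.396134
  -E: nom -17.200 → Σnom=-68.420; wc +0.266/-0.266 → slack +1.336/-1.548; half-tol=0.266, Σhalf²=0.466890
  -F: nom -5.440 → Σnom=-73.860; wc +0.094/-0.020 → slack +1.430/-1.568; half-tol=0.057, Σhalf²=0.470139
Nominal = -73.860. Worst-case = [-73.860 - 1.568, -73.860 + 1.430] = [-75.428, -72.430]. RSS = √0.470139 = 0.686.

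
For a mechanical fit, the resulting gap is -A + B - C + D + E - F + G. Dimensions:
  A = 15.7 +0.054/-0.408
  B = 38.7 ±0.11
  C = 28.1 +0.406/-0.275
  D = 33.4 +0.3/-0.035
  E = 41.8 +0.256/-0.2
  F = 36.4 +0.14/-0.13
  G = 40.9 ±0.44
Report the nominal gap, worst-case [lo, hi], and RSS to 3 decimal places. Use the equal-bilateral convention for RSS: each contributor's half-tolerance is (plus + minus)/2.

Stack each dimension's contribution:
  -A: nom -15.700 → Σnom=-15.700; wc +0.408/-0.054 → slack +0.408/-0.054; half-tol=0.231, Σhalf²=0.053361
  +B: nom +38.700 → Σnom=23.000; wc +0.110/-0.110 → slack +0.518/-0.164; half-tol=0.110, Σhalf²=0.065461
  -C: nom -28.100 → Σnom=-5.100; wc +0.275/-0.406 → slack +0.793/-0.570; half-tol=0.341, Σhalf²=0.181401
  +D: nom +33.400 → Σnom=28.300; wc +0.300/-0.035 → slack +1.093/-0.605; half-tol=0.167, Σhalf²=0.209458
  +E: nom +41.800 → Σnom=70.100; wc +0.256/-0.200 → slack +1.349/-0.805; half-tol=0.228, Σhalf²=0.261441
  -F: nom -36.400 → Σnom=33.700; wc +0.130/-0.140 → slack +1.479/-0.945; half-tol=0.135, Σhalf²=0.279666
  +G: nom +40.900 → Σnom=74.600; wc +0.440/-0.440 → slack +1.919/-1.385; half-tol=0.440, Σhalf²=0.473266
Nominal = 74.600. Worst-case = [74.600 - 1.385, 74.600 + 1.919] = [73.215, 76.519]. RSS = √0.473266 = 0.688.

nominal=74.600 wc=[73.215,76.519] rss=0.688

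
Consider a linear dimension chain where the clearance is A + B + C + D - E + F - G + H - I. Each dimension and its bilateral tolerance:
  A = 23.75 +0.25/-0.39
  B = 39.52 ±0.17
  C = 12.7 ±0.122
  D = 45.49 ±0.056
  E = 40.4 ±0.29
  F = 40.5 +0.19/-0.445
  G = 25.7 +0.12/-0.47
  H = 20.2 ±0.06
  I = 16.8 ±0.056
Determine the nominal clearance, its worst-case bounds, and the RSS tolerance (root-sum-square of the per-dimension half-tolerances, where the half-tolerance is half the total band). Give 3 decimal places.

nominal=99.260 wc=[97.551,100.924] rss=0.654

Stack each dimension's contribution:
  +A: nom +23.750 → Σnom=23.750; wc +0.250/-0.390 → slack +0.250/-0.390; half-tol=0.320, Σhalf²=0.102400
  +B: nom +39.520 → Σnom=63.270; wc +0.170/-0.170 → slack +0.420/-0.560; half-tol=0.170, Σhalf²=0.131300
  +C: nom +12.700 → Σnom=75.970; wc +0.122/-0.122 → slack +0.542/-0.682; half-tol=0.122, Σhalf²=0.146184
  +D: nom +45.490 → Σnom=121.460; wc +0.056/-0.056 → slack +0.598/-0.738; half-tol=0.056, Σhalf²=0.149320
  -E: nom -40.400 → Σnom=81.060; wc +0.290/-0.290 → slack +0.888/-1.028; half-tol=0.290, Σhalf²=0.233420
  +F: nom +40.500 → Σnom=121.560; wc +0.190/-0.445 → slack +1.078/-1.473; half-tol=0.318, Σhalf²=0.334226
  -G: nom -25.700 → Σnom=95.860; wc +0.470/-0.120 → slack +1.548/-1.593; half-tol=0.295, Σhalf²=0.421251
  +H: nom +20.200 → Σnom=116.060; wc +0.060/-0.060 → slack +1.608/-1.653; half-tol=0.060, Σhalf²=0.424851
  -I: nom -16.800 → Σnom=99.260; wc +0.056/-0.056 → slack +1.664/-1.709; half-tol=0.056, Σhalf²=0.427987
Nominal = 99.260. Worst-case = [99.260 - 1.709, 99.260 + 1.664] = [97.551, 100.924]. RSS = √0.427987 = 0.654.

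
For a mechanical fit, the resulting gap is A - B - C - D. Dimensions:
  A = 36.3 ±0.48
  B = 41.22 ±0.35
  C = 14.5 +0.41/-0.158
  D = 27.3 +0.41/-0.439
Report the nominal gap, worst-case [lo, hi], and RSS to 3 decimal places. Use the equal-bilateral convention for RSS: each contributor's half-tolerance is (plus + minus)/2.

nominal=-46.720 wc=[-48.370,-45.293] rss=0.783

Stack each dimension's contribution:
  +A: nom +36.300 → Σnom=36.300; wc +0.480/-0.480 → slack +0.480/-0.480; half-tol=0.480, Σhalf²=0.230400
  -B: nom -41.220 → Σnom=-4.920; wc +0.350/-0.350 → slack +0.830/-0.830; half-tol=0.350, Σhalf²=0.352900
  -C: nom -14.500 → Σnom=-19.420; wc +0.158/-0.410 → slack +0.988/-1.240; half-tol=0.284, Σhalf²=0.433556
  -D: nom -27.300 → Σnom=-46.720; wc +0.439/-0.410 → slack +1.427/-1.650; half-tol=0.424, Σhalf²=0.613756
Nominal = -46.720. Worst-case = [-46.720 - 1.650, -46.720 + 1.427] = [-48.370, -45.293]. RSS = √0.613756 = 0.783.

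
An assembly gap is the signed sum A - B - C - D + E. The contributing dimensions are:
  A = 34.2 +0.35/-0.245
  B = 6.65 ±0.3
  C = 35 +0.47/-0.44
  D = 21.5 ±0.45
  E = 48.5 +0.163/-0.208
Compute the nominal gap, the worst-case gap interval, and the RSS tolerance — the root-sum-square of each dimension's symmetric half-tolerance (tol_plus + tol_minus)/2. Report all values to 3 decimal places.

Stack each dimension's contribution:
  +A: nom +34.200 → Σnom=34.200; wc +0.350/-0.245 → slack +0.350/-0.245; half-tol=0.297, Σhalf²=0.088506
  -B: nom -6.650 → Σnom=27.550; wc +0.300/-0.300 → slack +0.650/-0.545; half-tol=0.300, Σhalf²=0.178506
  -C: nom -35.000 → Σnom=-7.450; wc +0.440/-0.470 → slack +1.090/-1.015; half-tol=0.455, Σhalf²=0.385531
  -D: nom -21.500 → Σnom=-28.950; wc +0.450/-0.450 → slack +1.540/-1.465; half-tol=0.450, Σhalf²=0.588031
  +E: nom +48.500 → Σnom=19.550; wc +0.163/-0.208 → slack +1.703/-1.673; half-tol=0.185, Σhalf²=0.622441
Nominal = 19.550. Worst-case = [19.550 - 1.673, 19.550 + 1.703] = [17.877, 21.253]. RSS = √0.622441 = 0.789.

nominal=19.550 wc=[17.877,21.253] rss=0.789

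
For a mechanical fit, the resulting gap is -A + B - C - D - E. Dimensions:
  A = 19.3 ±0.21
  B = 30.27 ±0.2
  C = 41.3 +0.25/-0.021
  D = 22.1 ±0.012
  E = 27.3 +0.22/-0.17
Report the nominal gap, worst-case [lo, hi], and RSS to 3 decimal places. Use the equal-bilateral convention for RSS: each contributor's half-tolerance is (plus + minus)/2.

Stack each dimension's contribution:
  -A: nom -19.300 → Σnom=-19.300; wc +0.210/-0.210 → slack +0.210/-0.210; half-tol=0.210, Σhalf²=0.044100
  +B: nom +30.270 → Σnom=10.970; wc +0.200/-0.200 → slack +0.410/-0.410; half-tol=0.200, Σhalf²=0.084100
  -C: nom -41.300 → Σnom=-30.330; wc +0.021/-0.250 → slack +0.431/-0.660; half-tol=0.136, Σhalf²=0.102460
  -D: nom -22.100 → Σnom=-52.430; wc +0.012/-0.012 → slack +0.443/-0.672; half-tol=0.012, Σhalf²=0.102604
  -E: nom -27.300 → Σnom=-79.730; wc +0.170/-0.220 → slack +0.613/-0.892; half-tol=0.195, Σhalf²=0.140629
Nominal = -79.730. Worst-case = [-79.730 - 0.892, -79.730 + 0.613] = [-80.622, -79.117]. RSS = √0.140629 = 0.375.

nominal=-79.730 wc=[-80.622,-79.117] rss=0.375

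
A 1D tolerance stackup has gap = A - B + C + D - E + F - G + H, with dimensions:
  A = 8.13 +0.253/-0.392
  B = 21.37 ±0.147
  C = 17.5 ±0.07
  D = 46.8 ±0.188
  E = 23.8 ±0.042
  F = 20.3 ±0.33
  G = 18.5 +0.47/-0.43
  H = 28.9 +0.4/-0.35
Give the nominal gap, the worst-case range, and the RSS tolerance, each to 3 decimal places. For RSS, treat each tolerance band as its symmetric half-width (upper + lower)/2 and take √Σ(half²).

nominal=57.960 wc=[55.971,59.820] rss=0.787

Stack each dimension's contribution:
  +A: nom +8.130 → Σnom=8.130; wc +0.253/-0.392 → slack +0.253/-0.392; half-tol=0.323, Σhalf²=0.104006
  -B: nom -21.370 → Σnom=-13.240; wc +0.147/-0.147 → slack +0.400/-0.539; half-tol=0.147, Σhalf²=0.125615
  +C: nom +17.500 → Σnom=4.260; wc +0.070/-0.070 → slack +0.470/-0.609; half-tol=0.070, Σhalf²=0.130515
  +D: nom +46.800 → Σnom=51.060; wc +0.188/-0.188 → slack +0.658/-0.797; half-tol=0.188, Σhalf²=0.165859
  -E: nom -23.800 → Σnom=27.260; wc +0.042/-0.042 → slack +0.700/-0.839; half-tol=0.042, Σhalf²=0.167623
  +F: nom +20.300 → Σnom=47.560; wc +0.330/-0.330 → slack +1.030/-1.169; half-tol=0.330, Σhalf²=0.276523
  -G: nom -18.500 → Σnom=29.060; wc +0.430/-0.470 → slack +1.460/-1.639; half-tol=0.450, Σhalf²=0.479023
  +H: nom +28.900 → Σnom=57.960; wc +0.400/-0.350 → slack +1.860/-1.989; half-tol=0.375, Σhalf²=0.619648
Nominal = 57.960. Worst-case = [57.960 - 1.989, 57.960 + 1.860] = [55.971, 59.820]. RSS = √0.619648 = 0.787.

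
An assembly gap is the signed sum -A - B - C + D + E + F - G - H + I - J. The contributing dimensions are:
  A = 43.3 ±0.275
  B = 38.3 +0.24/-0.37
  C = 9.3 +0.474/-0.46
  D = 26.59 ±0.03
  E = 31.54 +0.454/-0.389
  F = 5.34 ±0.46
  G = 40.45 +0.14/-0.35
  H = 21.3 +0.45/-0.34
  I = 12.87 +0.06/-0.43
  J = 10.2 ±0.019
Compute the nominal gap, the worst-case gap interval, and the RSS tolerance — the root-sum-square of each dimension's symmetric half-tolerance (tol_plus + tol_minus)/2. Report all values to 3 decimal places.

nominal=-86.510 wc=[-89.417,-83.692] rss=1.026

Stack each dimension's contribution:
  -A: nom -43.300 → Σnom=-43.300; wc +0.275/-0.275 → slack +0.275/-0.275; half-tol=0.275, Σhalf²=0.075625
  -B: nom -38.300 → Σnom=-81.600; wc +0.370/-0.240 → slack +0.645/-0.515; half-tol=0.305, Σhalf²=0.168650
  -C: nom -9.300 → Σnom=-90.900; wc +0.460/-0.474 → slack +1.105/-0.989; half-tol=0.467, Σhalf²=0.386739
  +D: nom +26.590 → Σnom=-64.310; wc +0.030/-0.030 → slack +1.135/-1.019; half-tol=0.030, Σhalf²=0.387639
  +E: nom +31.540 → Σnom=-32.770; wc +0.454/-0.389 → slack +1.589/-1.408; half-tol=0.421, Σhalf²=0.565301
  +F: nom +5.340 → Σnom=-27.430; wc +0.460/-0.460 → slack +2.049/-1.868; half-tol=0.460, Σhalf²=0.776901
  -G: nom -40.450 → Σnom=-67.880; wc +0.350/-0.140 → slack +2.399/-2.008; half-tol=0.245, Σhalf²=0.836926
  -H: nom -21.300 → Σnom=-89.180; wc +0.340/-0.450 → slack +2.739/-2.458; half-tol=0.395, Σhalf²=0.992951
  +I: nom +12.870 → Σnom=-76.310; wc +0.060/-0.430 → slack +2.799/-2.888; half-tol=0.245, Σhalf²=1.052976
  -J: nom -10.200 → Σnom=-86.510; wc +0.019/-0.019 → slack +2.818/-2.907; half-tol=0.019, Σhalf²=1.053337
Nominal = -86.510. Worst-case = [-86.510 - 2.907, -86.510 + 2.818] = [-89.417, -83.692]. RSS = √1.053337 = 1.026.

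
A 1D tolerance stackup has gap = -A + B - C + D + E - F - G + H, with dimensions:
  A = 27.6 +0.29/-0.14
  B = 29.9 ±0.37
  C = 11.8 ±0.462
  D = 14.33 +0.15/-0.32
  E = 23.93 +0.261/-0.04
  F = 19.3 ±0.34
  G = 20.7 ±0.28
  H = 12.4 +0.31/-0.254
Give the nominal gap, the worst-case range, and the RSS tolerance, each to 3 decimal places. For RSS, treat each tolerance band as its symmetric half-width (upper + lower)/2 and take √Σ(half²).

Stack each dimension's contribution:
  -A: nom -27.600 → Σnom=-27.600; wc +0.140/-0.290 → slack +0.140/-0.290; half-tol=0.215, Σhalf²=0.046225
  +B: nom +29.900 → Σnom=2.300; wc +0.370/-0.370 → slack +0.510/-0.660; half-tol=0.370, Σhalf²=0.183125
  -C: nom -11.800 → Σnom=-9.500; wc +0.462/-0.462 → slack +0.972/-1.122; half-tol=0.462, Σhalf²=0.396569
  +D: nom +14.330 → Σnom=4.830; wc +0.150/-0.320 → slack +1.122/-1.442; half-tol=0.235, Σhalf²=0.451794
  +E: nom +23.930 → Σnom=28.760; wc +0.261/-0.040 → slack +1.383/-1.482; half-tol=0.150, Σhalf²=0.474444
  -F: nom -19.300 → Σnom=9.460; wc +0.340/-0.340 → slack +1.723/-1.822; half-tol=0.340, Σhalf²=0.590044
  -G: nom -20.700 → Σnom=-11.240; wc +0.280/-0.280 → slack +2.003/-2.102; half-tol=0.280, Σhalf²=0.668444
  +H: nom +12.400 → Σnom=1.160; wc +0.310/-0.254 → slack +2.313/-2.356; half-tol=0.282, Σhalf²=0.747968
Nominal = 1.160. Worst-case = [1.160 - 2.356, 1.160 + 2.313] = [-1.196, 3.473]. RSS = √0.747968 = 0.865.

nominal=1.160 wc=[-1.196,3.473] rss=0.865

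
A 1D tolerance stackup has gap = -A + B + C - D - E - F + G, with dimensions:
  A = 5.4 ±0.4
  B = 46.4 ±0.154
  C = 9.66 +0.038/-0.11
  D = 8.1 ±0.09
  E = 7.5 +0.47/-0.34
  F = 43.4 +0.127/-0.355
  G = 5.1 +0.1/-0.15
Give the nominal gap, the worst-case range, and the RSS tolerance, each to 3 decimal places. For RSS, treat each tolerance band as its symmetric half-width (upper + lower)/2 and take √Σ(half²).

nominal=-3.240 wc=[-4.741,-1.763] rss=0.660

Stack each dimension's contribution:
  -A: nom -5.400 → Σnom=-5.400; wc +0.400/-0.400 → slack +0.400/-0.400; half-tol=0.400, Σhalf²=0.160000
  +B: nom +46.400 → Σnom=41.000; wc +0.154/-0.154 → slack +0.554/-0.554; half-tol=0.154, Σhalf²=0.183716
  +C: nom +9.660 → Σnom=50.660; wc +0.038/-0.110 → slack +0.592/-0.664; half-tol=0.074, Σhalf²=0.189192
  -D: nom -8.100 → Σnom=42.560; wc +0.090/-0.090 → slack +0.682/-0.754; half-tol=0.090, Σhalf²=0.197292
  -E: nom -7.500 → Σnom=35.060; wc +0.340/-0.470 → slack +1.022/-1.224; half-tol=0.405, Σhalf²=0.361317
  -F: nom -43.400 → Σnom=-8.340; wc +0.355/-0.127 → slack +1.377/-1.351; half-tol=0.241, Σhalf²=0.419398
  +G: nom +5.100 → Σnom=-3.240; wc +0.100/-0.150 → slack +1.477/-1.501; half-tol=0.125, Σhalf²=0.435023
Nominal = -3.240. Worst-case = [-3.240 - 1.501, -3.240 + 1.477] = [-4.741, -1.763]. RSS = √0.435023 = 0.660.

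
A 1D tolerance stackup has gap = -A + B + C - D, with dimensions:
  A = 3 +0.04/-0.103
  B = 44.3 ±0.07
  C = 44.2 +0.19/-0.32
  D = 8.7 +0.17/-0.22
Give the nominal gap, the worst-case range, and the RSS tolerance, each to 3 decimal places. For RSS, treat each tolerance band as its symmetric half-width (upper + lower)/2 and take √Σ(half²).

nominal=76.800 wc=[76.200,77.383] rss=0.336

Stack each dimension's contribution:
  -A: nom -3.000 → Σnom=-3.000; wc +0.103/-0.040 → slack +0.103/-0.040; half-tol=0.071, Σhalf²=0.005112
  +B: nom +44.300 → Σnom=41.300; wc +0.070/-0.070 → slack +0.173/-0.110; half-tol=0.070, Σhalf²=0.010012
  +C: nom +44.200 → Σnom=85.500; wc +0.190/-0.320 → slack +0.363/-0.430; half-tol=0.255, Σhalf²=0.075037
  -D: nom -8.700 → Σnom=76.800; wc +0.220/-0.170 → slack +0.583/-0.600; half-tol=0.195, Σhalf²=0.113062
Nominal = 76.800. Worst-case = [76.800 - 0.600, 76.800 + 0.583] = [76.200, 77.383]. RSS = √0.113062 = 0.336.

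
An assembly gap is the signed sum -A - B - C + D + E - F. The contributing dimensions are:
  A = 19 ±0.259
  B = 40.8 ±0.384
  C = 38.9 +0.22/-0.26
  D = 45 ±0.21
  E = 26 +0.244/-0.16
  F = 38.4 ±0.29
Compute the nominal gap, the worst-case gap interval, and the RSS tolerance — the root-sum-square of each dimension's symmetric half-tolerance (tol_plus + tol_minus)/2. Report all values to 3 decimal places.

nominal=-66.100 wc=[-67.623,-64.453] rss=0.664

Stack each dimension's contribution:
  -A: nom -19.000 → Σnom=-19.000; wc +0.259/-0.259 → slack +0.259/-0.259; half-tol=0.259, Σhalf²=0.067081
  -B: nom -40.800 → Σnom=-59.800; wc +0.384/-0.384 → slack +0.643/-0.643; half-tol=0.384, Σhalf²=0.214537
  -C: nom -38.900 → Σnom=-98.700; wc +0.260/-0.220 → slack +0.903/-0.863; half-tol=0.240, Σhalf²=0.272137
  +D: nom +45.000 → Σnom=-53.700; wc +0.210/-0.210 → slack +1.113/-1.073; half-tol=0.210, Σhalf²=0.316237
  +E: nom +26.000 → Σnom=-27.700; wc +0.244/-0.160 → slack +1.357/-1.233; half-tol=0.202, Σhalf²=0.357041
  -F: nom -38.400 → Σnom=-66.100; wc +0.290/-0.290 → slack +1.647/-1.523; half-tol=0.290, Σhalf²=0.441141
Nominal = -66.100. Worst-case = [-66.100 - 1.523, -66.100 + 1.647] = [-67.623, -64.453]. RSS = √0.441141 = 0.664.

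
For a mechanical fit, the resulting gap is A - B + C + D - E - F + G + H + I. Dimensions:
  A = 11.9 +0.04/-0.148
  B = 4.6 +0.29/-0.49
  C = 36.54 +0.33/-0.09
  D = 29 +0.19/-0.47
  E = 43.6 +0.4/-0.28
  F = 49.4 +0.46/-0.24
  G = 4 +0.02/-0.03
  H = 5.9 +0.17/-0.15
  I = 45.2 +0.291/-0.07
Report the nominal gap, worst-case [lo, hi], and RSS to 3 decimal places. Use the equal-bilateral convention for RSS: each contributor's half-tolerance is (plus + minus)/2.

Stack each dimension's contribution:
  +A: nom +11.900 → Σnom=11.900; wc +0.040/-0.148 → slack +0.040/-0.148; half-tol=0.094, Σhalf²=0.008836
  -B: nom -4.600 → Σnom=7.300; wc +0.490/-0.290 → slack +0.530/-0.438; half-tol=0.390, Σhalf²=0.160936
  +C: nom +36.540 → Σnom=43.840; wc +0.330/-0.090 → slack +0.860/-0.528; half-tol=0.210, Σhalf²=0.205036
  +D: nom +29.000 → Σnom=72.840; wc +0.190/-0.470 → slack +1.050/-0.998; half-tol=0.330, Σhalf²=0.313936
  -E: nom -43.600 → Σnom=29.240; wc +0.280/-0.400 → slack +1.330/-1.398; half-tol=0.340, Σhalf²=0.429536
  -F: nom -49.400 → Σnom=-20.160; wc +0.240/-0.460 → slack +1.570/-1.858; half-tol=0.350, Σhalf²=0.552036
  +G: nom +4.000 → Σnom=-16.160; wc +0.020/-0.030 → slack +1.590/-1.888; half-tol=0.025, Σhalf²=0.552661
  +H: nom +5.900 → Σnom=-10.260; wc +0.170/-0.150 → slack +1.760/-2.038; half-tol=0.160, Σhalf²=0.578261
  +I: nom +45.200 → Σnom=34.940; wc +0.291/-0.070 → slack +2.051/-2.108; half-tol=0.180, Σhalf²=0.610841
Nominal = 34.940. Worst-case = [34.940 - 2.108, 34.940 + 2.051] = [32.832, 36.991]. RSS = √0.610841 = 0.782.

nominal=34.940 wc=[32.832,36.991] rss=0.782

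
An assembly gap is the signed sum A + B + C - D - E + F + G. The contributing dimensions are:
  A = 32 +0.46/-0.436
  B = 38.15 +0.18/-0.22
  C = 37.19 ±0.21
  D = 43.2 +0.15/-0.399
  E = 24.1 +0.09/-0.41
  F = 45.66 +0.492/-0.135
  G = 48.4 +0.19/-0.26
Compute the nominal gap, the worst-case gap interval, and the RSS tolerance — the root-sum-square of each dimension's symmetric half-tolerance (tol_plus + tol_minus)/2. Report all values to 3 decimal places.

Stack each dimension's contribution:
  +A: nom +32.000 → Σnom=32.000; wc +0.460/-0.436 → slack +0.460/-0.436; half-tol=0.448, Σhalf²=0.200704
  +B: nom +38.150 → Σnom=70.150; wc +0.180/-0.220 → slack +0.640/-0.656; half-tol=0.200, Σhalf²=0.240704
  +C: nom +37.190 → Σnom=107.340; wc +0.210/-0.210 → slack +0.850/-0.866; half-tol=0.210, Σhalf²=0.284804
  -D: nom -43.200 → Σnom=64.140; wc +0.399/-0.150 → slack +1.249/-1.016; half-tol=0.275, Σhalf²=0.360154
  -E: nom -24.100 → Σnom=40.040; wc +0.410/-0.090 → slack +1.659/-1.106; half-tol=0.250, Σhalf²=0.422654
  +F: nom +45.660 → Σnom=85.700; wc +0.492/-0.135 → slack +2.151/-1.241; half-tol=0.314, Σhalf²=0.520937
  +G: nom +48.400 → Σnom=134.100; wc +0.190/-0.260 → slack +2.341/-1.501; half-tol=0.225, Σhalf²=0.571562
Nominal = 134.100. Worst-case = [134.100 - 1.501, 134.100 + 2.341] = [132.599, 136.441]. RSS = √0.571562 = 0.756.

nominal=134.100 wc=[132.599,136.441] rss=0.756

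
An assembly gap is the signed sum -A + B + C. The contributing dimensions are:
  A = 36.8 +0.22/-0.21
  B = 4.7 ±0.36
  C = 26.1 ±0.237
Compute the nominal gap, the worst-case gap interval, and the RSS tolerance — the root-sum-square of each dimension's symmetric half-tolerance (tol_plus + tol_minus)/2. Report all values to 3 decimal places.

Stack each dimension's contribution:
  -A: nom -36.800 → Σnom=-36.800; wc +0.210/-0.220 → slack +0.210/-0.220; half-tol=0.215, Σhalf²=0.046225
  +B: nom +4.700 → Σnom=-32.100; wc +0.360/-0.360 → slack +0.570/-0.580; half-tol=0.360, Σhalf²=0.175825
  +C: nom +26.100 → Σnom=-6.000; wc +0.237/-0.237 → slack +0.807/-0.817; half-tol=0.237, Σhalf²=0.231994
Nominal = -6.000. Worst-case = [-6.000 - 0.817, -6.000 + 0.807] = [-6.817, -5.193]. RSS = √0.231994 = 0.482.

nominal=-6.000 wc=[-6.817,-5.193] rss=0.482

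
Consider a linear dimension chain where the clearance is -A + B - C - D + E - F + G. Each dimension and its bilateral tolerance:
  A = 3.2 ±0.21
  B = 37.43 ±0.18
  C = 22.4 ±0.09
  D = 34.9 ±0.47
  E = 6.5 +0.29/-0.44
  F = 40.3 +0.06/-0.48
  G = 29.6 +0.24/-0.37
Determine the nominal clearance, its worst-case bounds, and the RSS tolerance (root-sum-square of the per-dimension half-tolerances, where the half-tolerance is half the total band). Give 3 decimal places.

Stack each dimension's contribution:
  -A: nom -3.200 → Σnom=-3.200; wc +0.210/-0.210 → slack +0.210/-0.210; half-tol=0.210, Σhalf²=0.044100
  +B: nom +37.430 → Σnom=34.230; wc +0.180/-0.180 → slack +0.390/-0.390; half-tol=0.180, Σhalf²=0.076500
  -C: nom -22.400 → Σnom=11.830; wc +0.090/-0.090 → slack +0.480/-0.480; half-tol=0.090, Σhalf²=0.084600
  -D: nom -34.900 → Σnom=-23.070; wc +0.470/-0.470 → slack +0.950/-0.950; half-tol=0.470, Σhalf²=0.305500
  +E: nom +6.500 → Σnom=-16.570; wc +0.290/-0.440 → slack +1.240/-1.390; half-tol=0.365, Σhalf²=0.438725
  -F: nom -40.300 → Σnom=-56.870; wc +0.480/-0.060 → slack +1.720/-1.450; half-tol=0.270, Σhalf²=0.511625
  +G: nom +29.600 → Σnom=-27.270; wc +0.240/-0.370 → slack +1.960/-1.820; half-tol=0.305, Σhalf²=0.604650
Nominal = -27.270. Worst-case = [-27.270 - 1.820, -27.270 + 1.960] = [-29.090, -25.310]. RSS = √0.604650 = 0.778.

nominal=-27.270 wc=[-29.090,-25.310] rss=0.778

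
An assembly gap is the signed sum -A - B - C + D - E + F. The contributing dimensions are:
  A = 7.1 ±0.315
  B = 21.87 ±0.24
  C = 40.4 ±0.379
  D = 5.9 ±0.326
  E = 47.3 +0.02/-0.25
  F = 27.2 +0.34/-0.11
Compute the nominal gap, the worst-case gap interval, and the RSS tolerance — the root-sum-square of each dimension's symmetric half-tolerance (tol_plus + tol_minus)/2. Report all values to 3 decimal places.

Stack each dimension's contribution:
  -A: nom -7.100 → Σnom=-7.100; wc +0.315/-0.315 → slack +0.315/-0.315; half-tol=0.315, Σhalf²=0.099225
  -B: nom -21.870 → Σnom=-28.970; wc +0.240/-0.240 → slack +0.555/-0.555; half-tol=0.240, Σhalf²=0.156825
  -C: nom -40.400 → Σnom=-69.370; wc +0.379/-0.379 → slack +0.934/-0.934; half-tol=0.379, Σhalf²=0.300466
  +D: nom +5.900 → Σnom=-63.470; wc +0.326/-0.326 → slack +1.260/-1.260; half-tol=0.326, Σhalf²=0.406742
  -E: nom -47.300 → Σnom=-110.770; wc +0.250/-0.020 → slack +1.510/-1.280; half-tol=0.135, Σhalf²=0.424967
  +F: nom +27.200 → Σnom=-83.570; wc +0.340/-0.110 → slack +1.850/-1.390; half-tol=0.225, Σhalf²=0.475592
Nominal = -83.570. Worst-case = [-83.570 - 1.390, -83.570 + 1.850] = [-84.960, -81.720]. RSS = √0.475592 = 0.690.

nominal=-83.570 wc=[-84.960,-81.720] rss=0.690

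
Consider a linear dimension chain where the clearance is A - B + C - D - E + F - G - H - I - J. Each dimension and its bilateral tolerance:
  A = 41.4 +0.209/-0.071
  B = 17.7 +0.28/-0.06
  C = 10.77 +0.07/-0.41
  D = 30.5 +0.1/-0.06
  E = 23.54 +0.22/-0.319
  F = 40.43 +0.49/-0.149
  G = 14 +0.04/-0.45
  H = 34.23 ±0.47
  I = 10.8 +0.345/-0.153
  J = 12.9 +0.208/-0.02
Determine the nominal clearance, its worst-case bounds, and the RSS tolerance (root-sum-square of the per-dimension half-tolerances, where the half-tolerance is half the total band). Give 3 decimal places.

Stack each dimension's contribution:
  +A: nom +41.400 → Σnom=41.400; wc +0.209/-0.071 → slack +0.209/-0.071; half-tol=0.140, Σhalf²=0.019600
  -B: nom -17.700 → Σnom=23.700; wc +0.060/-0.280 → slack +0.269/-0.351; half-tol=0.170, Σhalf²=0.048500
  +C: nom +10.770 → Σnom=34.470; wc +0.070/-0.410 → slack +0.339/-0.761; half-tol=0.240, Σhalf²=0.106100
  -D: nom -30.500 → Σnom=3.970; wc +0.060/-0.100 → slack +0.399/-0.861; half-tol=0.080, Σhalf²=0.112500
  -E: nom -23.540 → Σnom=-19.570; wc +0.319/-0.220 → slack +0.718/-1.081; half-tol=0.270, Σhalf²=0.185130
  +F: nom +40.430 → Σnom=20.860; wc +0.490/-0.149 → slack +1.208/-1.230; half-tol=0.320, Σhalf²=0.287210
  -G: nom -14.000 → Σnom=6.860; wc +0.450/-0.040 → slack +1.658/-1.270; half-tol=0.245, Σhalf²=0.347235
  -H: nom -34.230 → Σnom=-27.370; wc +0.470/-0.470 → slack +2.128/-1.740; half-tol=0.470, Σhalf²=0.568135
  -I: nom -10.800 → Σnom=-38.170; wc +0.153/-0.345 → slack +2.281/-2.085; half-tol=0.249, Σhalf²=0.630136
  -J: nom -12.900 → Σnom=-51.070; wc +0.020/-0.208 → slack +2.301/-2.293; half-tol=0.114, Σhalf²=0.643132
Nominal = -51.070. Worst-case = [-51.070 - 2.293, -51.070 + 2.301] = [-53.363, -48.769]. RSS = √0.643132 = 0.802.

nominal=-51.070 wc=[-53.363,-48.769] rss=0.802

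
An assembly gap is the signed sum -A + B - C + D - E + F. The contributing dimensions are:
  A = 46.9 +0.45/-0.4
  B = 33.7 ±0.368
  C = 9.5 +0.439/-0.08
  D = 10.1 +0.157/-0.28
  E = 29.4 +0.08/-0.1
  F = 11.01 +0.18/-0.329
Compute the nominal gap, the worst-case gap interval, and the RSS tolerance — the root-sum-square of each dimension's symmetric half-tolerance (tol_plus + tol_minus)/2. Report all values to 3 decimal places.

Stack each dimension's contribution:
  -A: nom -46.900 → Σnom=-46.900; wc +0.400/-0.450 → slack +0.400/-0.450; half-tol=0.425, Σhalf²=0.180625
  +B: nom +33.700 → Σnom=-13.200; wc +0.368/-0.368 → slack +0.768/-0.818; half-tol=0.368, Σhalf²=0.316049
  -C: nom -9.500 → Σnom=-22.700; wc +0.080/-0.439 → slack +0.848/-1.257; half-tol=0.260, Σhalf²=0.383389
  +D: nom +10.100 → Σnom=-12.600; wc +0.157/-0.280 → slack +1.005/-1.537; half-tol=0.219, Σhalf²=0.431132
  -E: nom -29.400 → Σnom=-42.000; wc +0.100/-0.080 → slack +1.105/-1.617; half-tol=0.090, Σhalf²=0.439231
  +F: nom +11.010 → Σnom=-30.990; wc +0.180/-0.329 → slack +1.285/-1.946; half-tol=0.255, Σhalf²=0.504002
Nominal = -30.990. Worst-case = [-30.990 - 1.946, -30.990 + 1.285] = [-32.936, -29.705]. RSS = √0.504002 = 0.710.

nominal=-30.990 wc=[-32.936,-29.705] rss=0.710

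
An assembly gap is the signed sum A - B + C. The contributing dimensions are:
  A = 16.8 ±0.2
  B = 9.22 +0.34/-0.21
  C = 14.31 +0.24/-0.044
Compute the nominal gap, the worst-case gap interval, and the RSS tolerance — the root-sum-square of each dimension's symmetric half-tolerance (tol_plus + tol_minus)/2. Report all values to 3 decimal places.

Stack each dimension's contribution:
  +A: nom +16.800 → Σnom=16.800; wc +0.200/-0.200 → slack +0.200/-0.200; half-tol=0.200, Σhalf²=0.040000
  -B: nom -9.220 → Σnom=7.580; wc +0.210/-0.340 → slack +0.410/-0.540; half-tol=0.275, Σhalf²=0.115625
  +C: nom +14.310 → Σnom=21.890; wc +0.240/-0.044 → slack +0.650/-0.584; half-tol=0.142, Σhalf²=0.135789
Nominal = 21.890. Worst-case = [21.890 - 0.584, 21.890 + 0.650] = [21.306, 22.540]. RSS = √0.135789 = 0.368.

nominal=21.890 wc=[21.306,22.540] rss=0.368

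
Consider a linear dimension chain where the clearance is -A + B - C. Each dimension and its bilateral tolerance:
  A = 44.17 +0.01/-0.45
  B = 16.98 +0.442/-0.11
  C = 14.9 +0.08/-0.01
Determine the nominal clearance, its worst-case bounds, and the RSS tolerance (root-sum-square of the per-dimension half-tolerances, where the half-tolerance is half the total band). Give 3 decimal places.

Stack each dimension's contribution:
  -A: nom -44.170 → Σnom=-44.170; wc +0.450/-0.010 → slack +0.450/-0.010; half-tol=0.230, Σhalf²=0.052900
  +B: nom +16.980 → Σnom=-27.190; wc +0.442/-0.110 → slack +0.892/-0.120; half-tol=0.276, Σhalf²=0.129076
  -C: nom -14.900 → Σnom=-42.090; wc +0.010/-0.080 → slack +0.902/-0.200; half-tol=0.045, Σhalf²=0.131101
Nominal = -42.090. Worst-case = [-42.090 - 0.200, -42.090 + 0.902] = [-42.290, -41.188]. RSS = √0.131101 = 0.362.

nominal=-42.090 wc=[-42.290,-41.188] rss=0.362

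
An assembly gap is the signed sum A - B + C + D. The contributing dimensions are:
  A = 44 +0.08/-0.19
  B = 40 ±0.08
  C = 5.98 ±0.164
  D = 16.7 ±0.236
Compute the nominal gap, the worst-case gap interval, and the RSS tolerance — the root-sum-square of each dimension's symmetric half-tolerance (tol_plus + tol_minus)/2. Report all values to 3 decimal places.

Stack each dimension's contribution:
  +A: nom +44.000 → Σnom=44.000; wc +0.080/-0.190 → slack +0.080/-0.190; half-tol=0.135, Σhalf²=0.018225
  -B: nom -40.000 → Σnom=4.000; wc +0.080/-0.080 → slack +0.160/-0.270; half-tol=0.080, Σhalf²=0.024625
  +C: nom +5.980 → Σnom=9.980; wc +0.164/-0.164 → slack +0.324/-0.434; half-tol=0.164, Σhalf²=0.051521
  +D: nom +16.700 → Σnom=26.680; wc +0.236/-0.236 → slack +0.560/-0.670; half-tol=0.236, Σhalf²=0.107217
Nominal = 26.680. Worst-case = [26.680 - 0.670, 26.680 + 0.560] = [26.010, 27.240]. RSS = √0.107217 = 0.327.

nominal=26.680 wc=[26.010,27.240] rss=0.327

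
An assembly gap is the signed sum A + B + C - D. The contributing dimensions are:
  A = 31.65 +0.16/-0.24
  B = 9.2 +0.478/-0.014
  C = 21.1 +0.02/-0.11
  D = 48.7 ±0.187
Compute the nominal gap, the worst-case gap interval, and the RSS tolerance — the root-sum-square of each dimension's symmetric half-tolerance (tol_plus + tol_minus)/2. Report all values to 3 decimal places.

Stack each dimension's contribution:
  +A: nom +31.650 → Σnom=31.650; wc +0.160/-0.240 → slack +0.160/-0.240; half-tol=0.200, Σhalf²=0.040000
  +B: nom +9.200 → Σnom=40.850; wc +0.478/-0.014 → slack +0.638/-0.254; half-tol=0.246, Σhalf²=0.100516
  +C: nom +21.100 → Σnom=61.950; wc +0.020/-0.110 → slack +0.658/-0.364; half-tol=0.065, Σhalf²=0.104741
  -D: nom -48.700 → Σnom=13.250; wc +0.187/-0.187 → slack +0.845/-0.551; half-tol=0.187, Σhalf²=0.139710
Nominal = 13.250. Worst-case = [13.250 - 0.551, 13.250 + 0.845] = [12.699, 14.095]. RSS = √0.139710 = 0.374.

nominal=13.250 wc=[12.699,14.095] rss=0.374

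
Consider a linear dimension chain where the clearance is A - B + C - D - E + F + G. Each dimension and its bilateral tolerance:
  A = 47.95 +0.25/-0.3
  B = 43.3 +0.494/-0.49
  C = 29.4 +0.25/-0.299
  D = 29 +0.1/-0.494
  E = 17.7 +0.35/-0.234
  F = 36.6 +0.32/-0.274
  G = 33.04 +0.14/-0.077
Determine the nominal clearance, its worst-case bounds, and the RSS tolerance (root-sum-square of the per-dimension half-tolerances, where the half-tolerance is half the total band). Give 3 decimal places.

Stack each dimension's contribution:
  +A: nom +47.950 → Σnom=47.950; wc +0.250/-0.300 → slack +0.250/-0.300; half-tol=0.275, Σhalf²=0.075625
  -B: nom -43.300 → Σnom=4.650; wc +0.490/-0.494 → slack +0.740/-0.794; half-tol=0.492, Σhalf²=0.317689
  +C: nom +29.400 → Σnom=34.050; wc +0.250/-0.299 → slack +0.990/-1.093; half-tol=0.274, Σhalf²=0.393039
  -D: nom -29.000 → Σnom=5.050; wc +0.494/-0.100 → slack +1.484/-1.193; half-tol=0.297, Σhalf²=0.481248
  -E: nom -17.700 → Σnom=-12.650; wc +0.234/-0.350 → slack +1.718/-1.543; half-tol=0.292, Σhalf²=0.566512
  +F: nom +36.600 → Σnom=23.950; wc +0.320/-0.274 → slack +2.038/-1.817; half-tol=0.297, Σhalf²=0.654721
  +G: nom +33.040 → Σnom=56.990; wc +0.140/-0.077 → slack +2.178/-1.894; half-tol=0.109, Σhalf²=0.666493
Nominal = 56.990. Worst-case = [56.990 - 1.894, 56.990 + 2.178] = [55.096, 59.168]. RSS = √0.666493 = 0.816.

nominal=56.990 wc=[55.096,59.168] rss=0.816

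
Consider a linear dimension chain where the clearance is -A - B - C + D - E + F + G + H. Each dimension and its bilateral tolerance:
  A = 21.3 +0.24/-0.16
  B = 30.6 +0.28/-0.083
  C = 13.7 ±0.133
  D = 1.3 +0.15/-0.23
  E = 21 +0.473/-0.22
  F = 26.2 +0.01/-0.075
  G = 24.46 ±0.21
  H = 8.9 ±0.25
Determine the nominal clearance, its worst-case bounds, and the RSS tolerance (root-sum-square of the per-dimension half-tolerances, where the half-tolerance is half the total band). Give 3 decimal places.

Stack each dimension's contribution:
  -A: nom -21.300 → Σnom=-21.300; wc +0.160/-0.240 → slack +0.160/-0.240; half-tol=0.200, Σhalf²=0.040000
  -B: nom -30.600 → Σnom=-51.900; wc +0.083/-0.280 → slack +0.243/-0.520; half-tol=0.182, Σhalf²=0.072942
  -C: nom -13.700 → Σnom=-65.600; wc +0.133/-0.133 → slack +0.376/-0.653; half-tol=0.133, Σhalf²=0.090631
  +D: nom +1.300 → Σnom=-64.300; wc +0.150/-0.230 → slack +0.526/-0.883; half-tol=0.190, Σhalf²=0.126731
  -E: nom -21.000 → Σnom=-85.300; wc +0.220/-0.473 → slack +0.746/-1.356; half-tol=0.346, Σhalf²=0.246793
  +F: nom +26.200 → Σnom=-59.100; wc +0.010/-0.075 → slack +0.756/-1.431; half-tol=0.042, Σhalf²=0.248600
  +G: nom +24.460 → Σnom=-34.640; wc +0.210/-0.210 → slack +0.966/-1.641; half-tol=0.210, Σhalf²=0.292700
  +H: nom +8.900 → Σnom=-25.740; wc +0.250/-0.250 → slack +1.216/-1.891; half-tol=0.250, Σhalf²=0.355200
Nominal = -25.740. Worst-case = [-25.740 - 1.891, -25.740 + 1.216] = [-27.631, -24.524]. RSS = √0.355200 = 0.596.

nominal=-25.740 wc=[-27.631,-24.524] rss=0.596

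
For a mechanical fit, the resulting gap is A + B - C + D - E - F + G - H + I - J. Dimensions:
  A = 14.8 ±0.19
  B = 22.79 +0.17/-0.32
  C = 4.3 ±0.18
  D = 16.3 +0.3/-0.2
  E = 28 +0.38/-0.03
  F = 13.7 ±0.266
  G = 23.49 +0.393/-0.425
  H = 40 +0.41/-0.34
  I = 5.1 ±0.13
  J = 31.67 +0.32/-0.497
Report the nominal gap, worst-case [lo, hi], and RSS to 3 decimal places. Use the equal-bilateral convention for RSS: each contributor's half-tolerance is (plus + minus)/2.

Stack each dimension's contribution:
  +A: nom +14.800 → Σnom=14.800; wc +0.190/-0.190 → slack +0.190/-0.190; half-tol=0.190, Σhalf²=0.036100
  +B: nom +22.790 → Σnom=37.590; wc +0.170/-0.320 → slack +0.360/-0.510; half-tol=0.245, Σhalf²=0.096125
  -C: nom -4.300 → Σnom=33.290; wc +0.180/-0.180 → slack +0.540/-0.690; half-tol=0.180, Σhalf²=0.128525
  +D: nom +16.300 → Σnom=49.590; wc +0.300/-0.200 → slack +0.840/-0.890; half-tol=0.250, Σhalf²=0.191025
  -E: nom -28.000 → Σnom=21.590; wc +0.030/-0.380 → slack +0.870/-1.270; half-tol=0.205, Σhalf²=0.233050
  -F: nom -13.700 → Σnom=7.890; wc +0.266/-0.266 → slack +1.136/-1.536; half-tol=0.266, Σhalf²=0.303806
  +G: nom +23.490 → Σnom=31.380; wc +0.393/-0.425 → slack +1.529/-1.961; half-tol=0.409, Σhalf²=0.471087
  -H: nom -40.000 → Σnom=-8.620; wc +0.340/-0.410 → slack +1.869/-2.371; half-tol=0.375, Σhalf²=0.611712
  +I: nom +5.100 → Σnom=-3.520; wc +0.130/-0.130 → slack +1.999/-2.501; half-tol=0.130, Σhalf²=0.628612
  -J: nom -31.670 → Σnom=-35.190; wc +0.497/-0.320 → slack +2.496/-2.821; half-tol=0.408, Σhalf²=0.795484
Nominal = -35.190. Worst-case = [-35.190 - 2.821, -35.190 + 2.496] = [-38.011, -32.694]. RSS = √0.795484 = 0.892.

nominal=-35.190 wc=[-38.011,-32.694] rss=0.892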